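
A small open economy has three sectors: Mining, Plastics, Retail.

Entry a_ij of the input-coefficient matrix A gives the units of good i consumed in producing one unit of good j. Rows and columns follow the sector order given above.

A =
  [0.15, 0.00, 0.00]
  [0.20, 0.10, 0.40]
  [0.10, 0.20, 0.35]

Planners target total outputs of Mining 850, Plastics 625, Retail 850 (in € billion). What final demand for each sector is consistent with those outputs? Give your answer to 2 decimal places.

d_1 = 722.50, d_2 = 52.50, d_3 = 342.50

I − A =
  [   0.85     0.00     0.00]
  [  -0.20     0.90    -0.40]
  [  -0.10    -0.20     0.65]
d = (I − A) x:
  d_1 = (+0.85)·850 + (+0.00)·625 + (+0.00)·850 = 722.50
  d_2 = (-0.20)·850 + (+0.90)·625 + (-0.40)·850 = 52.50
  d_3 = (-0.10)·850 + (-0.20)·625 + (+0.65)·850 = 342.50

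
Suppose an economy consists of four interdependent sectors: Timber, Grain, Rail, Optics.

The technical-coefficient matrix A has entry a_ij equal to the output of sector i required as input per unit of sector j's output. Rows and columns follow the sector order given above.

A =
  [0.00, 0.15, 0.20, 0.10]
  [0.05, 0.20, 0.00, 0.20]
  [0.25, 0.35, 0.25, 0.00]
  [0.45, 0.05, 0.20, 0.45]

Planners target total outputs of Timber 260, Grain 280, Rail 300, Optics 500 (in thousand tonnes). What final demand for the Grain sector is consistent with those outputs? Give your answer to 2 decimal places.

I − A =
  [   1.00    -0.15    -0.20    -0.10]
  [  -0.05     0.80     0.00    -0.20]
  [  -0.25    -0.35     0.75     0.00]
  [  -0.45    -0.05    -0.20     0.55]
d = (I − A) x:
  d_1 = (+1.00)·260 + (-0.15)·280 + (-0.20)·300 + (-0.10)·500 = 108.00
  d_2 = (-0.05)·260 + (+0.80)·280 + (+0.00)·300 + (-0.20)·500 = 111.00
  d_3 = (-0.25)·260 + (-0.35)·280 + (+0.75)·300 + (+0.00)·500 = 62.00
  d_4 = (-0.45)·260 + (-0.05)·280 + (-0.20)·300 + (+0.55)·500 = 84.00

d_2 = 111.00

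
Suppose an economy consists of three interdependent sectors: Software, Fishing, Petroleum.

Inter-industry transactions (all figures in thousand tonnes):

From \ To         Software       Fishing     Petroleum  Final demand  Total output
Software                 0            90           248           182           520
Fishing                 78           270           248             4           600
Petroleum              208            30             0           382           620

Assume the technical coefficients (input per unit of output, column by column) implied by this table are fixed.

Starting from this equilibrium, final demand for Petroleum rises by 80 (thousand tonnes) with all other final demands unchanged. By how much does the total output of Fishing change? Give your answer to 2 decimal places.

Technical coefficients a_ij = z_ij / X_j:
  a_SS = 0/520 = 0.00, a_FS = 78/520 = 0.15, a_PS = 208/520 = 0.40
  a_SF = 90/600 = 0.15, a_FF = 270/600 = 0.45, a_PF = 30/600 = 0.05
  a_SP = 248/620 = 0.40, a_FP = 248/620 = 0.40, a_PP = 0/620 = 0.00
I − A =
  [   1.00    -0.15    -0.40]
  [  -0.15     0.55    -0.40]
  [  -0.40    -0.05     1.00]
Cofactors of I−A, C_ij = (−1)^(i+j)·(minor ij) (rows/columns in the sector order above):
  C_11 = (0.55)(1.00) − (-0.40)(-0.05) = 0.5300
  C_12 = −[(-0.15)(1.00) − (-0.40)(-0.40)] = 0.3100
  C_13 = (-0.15)(-0.05) − (0.55)(-0.40) = 0.2275
  C_21 = −[(-0.15)(1.00) − (-0.40)(-0.05)] = 0.1700
  C_22 = (1.00)(1.00) − (-0.40)(-0.40) = 0.8400
  C_23 = −[(1.00)(-0.05) − (-0.15)(-0.40)] = 0.1100
  C_31 = (-0.15)(-0.40) − (-0.40)(0.55) = 0.2800
  C_32 = −[(1.00)(-0.40) − (-0.40)(-0.15)] = 0.4600
  C_33 = (1.00)(0.55) − (-0.15)(-0.15) = 0.5275
det(I−A) = Σ_j (I−A)_1j·C_1j = (1.00)(0.5300) + (-0.15)(0.3100) + (-0.40)(0.2275) = 0.3925
adj(I−A) = Cᵀ =
  [ 0.5300   0.1700   0.2800]
  [ 0.3100   0.8400   0.4600]
  [ 0.2275   0.1100   0.5275]
(I − A)⁻¹ = adj(I−A) / det(I−A) ≈
  [   1.3503     0.4331     0.7134]
  [   0.7898     2.1401     1.1720]
  [   0.5796     0.2803     1.3439]
Δx = (I − A)⁻¹ Δd with Δd having +80 in the Petroleum component and 0 elsewhere.
So Δx_F = L_FP · (+80), where L_FP = adj(I−A)_FP / det(I−A) = 0.4600 / 0.3925.
Δx_F = 0.4600 × (+80) / 0.3925 = 36.80 / 0.3925 ≈ 93.76.

Δx_F = 93.76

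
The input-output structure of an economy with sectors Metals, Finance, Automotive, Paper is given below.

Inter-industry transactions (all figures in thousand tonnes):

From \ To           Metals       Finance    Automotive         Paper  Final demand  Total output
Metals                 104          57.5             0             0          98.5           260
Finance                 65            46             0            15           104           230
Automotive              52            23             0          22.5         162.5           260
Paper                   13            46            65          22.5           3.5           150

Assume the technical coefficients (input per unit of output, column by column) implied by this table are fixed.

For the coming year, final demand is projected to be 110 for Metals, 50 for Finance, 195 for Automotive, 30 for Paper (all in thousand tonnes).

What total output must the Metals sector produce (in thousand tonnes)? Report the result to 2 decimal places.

x_1 = 251.07

Technical coefficients a_ij = z_ij / X_j:
  a_11 = 104/260 = 0.40, a_21 = 65/260 = 0.25, a_31 = 52/260 = 0.20, a_41 = 13/260 = 0.05
  a_12 = 57.5/230 = 0.25, a_22 = 46/230 = 0.20, a_32 = 23/230 = 0.10, a_42 = 46/230 = 0.20
  a_13 = 0/260 = 0.00, a_23 = 0/260 = 0.00, a_33 = 0/260 = 0.00, a_43 = 65/260 = 0.25
  a_14 = 0/150 = 0.00, a_24 = 15/150 = 0.10, a_34 = 22.5/150 = 0.15, a_44 = 22.5/150 = 0.15
I − A =
  [   0.60    -0.25     0.00     0.00]
  [  -0.25     0.80     0.00    -0.10]
  [  -0.20    -0.10     1.00    -0.15]
  [  -0.05    -0.20    -0.25     0.85]
Compute the cofactors C_ij = (−1)^(i+j)·(3×3 minor ij) of I−A; the adjugate is their transpose:
adj(I−A) = Cᵀ =
  [ 0.627500   0.203125   0.006250   0.025000]
  [ 0.213125   0.487500   0.015000   0.060000]
  [ 0.167250   0.113375   0.341625   0.073625]
  [ 0.136250   0.160000   0.104375   0.417500]
det(I−A) = Σ_j (I−A)_1j·C_1j = (0.60)(0.627500) + (-0.25)(0.213125) + (0.00)(0.167250) + (0.00)(0.136250) = 0.32321875
(I − A)⁻¹ = adj(I−A) / det(I−A) ≈
  [   1.9414     0.6284     0.0193     0.0773]
  [   0.6594     1.5083     0.0464     0.1856]
  [   0.5175     0.3508     1.0569     0.2278]
  [   0.4215     0.4950     0.3229     1.2917]
x = (I − A)⁻¹ d = adj(I−A)·d / det(I−A), with det(I−A) = 0.32321875:
  x_1 = (0.627500·110 + 0.203125·50 + 0.006250·195 + 0.025000·30) / 0.32321875 = 81.15 / 0.32321875 ≈ 251.07
  x_2 = (0.213125·110 + 0.487500·50 + 0.015000·195 + 0.060000·30) / 0.32321875 = 52.54375 / 0.32321875 ≈ 162.56
  x_3 = (0.167250·110 + 0.113375·50 + 0.341625·195 + 0.073625·30) / 0.32321875 = 92.891875 / 0.32321875 ≈ 287.40
  x_4 = (0.136250·110 + 0.160000·50 + 0.104375·195 + 0.417500·30) / 0.32321875 = 55.865625 / 0.32321875 ≈ 172.84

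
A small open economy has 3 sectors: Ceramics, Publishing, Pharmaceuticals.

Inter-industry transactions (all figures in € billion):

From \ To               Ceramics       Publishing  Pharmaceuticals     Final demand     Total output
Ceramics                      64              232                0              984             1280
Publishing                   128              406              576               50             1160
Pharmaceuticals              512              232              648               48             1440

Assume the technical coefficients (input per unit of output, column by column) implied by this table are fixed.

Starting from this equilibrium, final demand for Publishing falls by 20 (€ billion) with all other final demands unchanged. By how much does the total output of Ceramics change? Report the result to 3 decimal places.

Δx_1 = -9.972

Technical coefficients a_ij = z_ij / X_j:
  a_11 = 64/1280 = 0.05, a_21 = 128/1280 = 0.10, a_31 = 512/1280 = 0.40
  a_12 = 232/1160 = 0.20, a_22 = 406/1160 = 0.35, a_32 = 232/1160 = 0.20
  a_13 = 0/1440 = 0.00, a_23 = 576/1440 = 0.40, a_33 = 648/1440 = 0.45
I − A =
  [   0.95    -0.20     0.00]
  [  -0.10     0.65    -0.40]
  [  -0.40    -0.20     0.55]
Cofactors of I−A, C_ij = (−1)^(i+j)·(minor ij) (rows/columns in the sector order above):
  C_11 = (0.65)(0.55) − (-0.40)(-0.20) = 0.2775
  C_12 = −[(-0.10)(0.55) − (-0.40)(-0.40)] = 0.2150
  C_13 = (-0.10)(-0.20) − (0.65)(-0.40) = 0.2800
  C_21 = −[(-0.20)(0.55) − (0.00)(-0.20)] = 0.1100
  C_22 = (0.95)(0.55) − (0.00)(-0.40) = 0.5225
  C_23 = −[(0.95)(-0.20) − (-0.20)(-0.40)] = 0.2700
  C_31 = (-0.20)(-0.40) − (0.00)(0.65) = 0.0800
  C_32 = −[(0.95)(-0.40) − (0.00)(-0.10)] = 0.3800
  C_33 = (0.95)(0.65) − (-0.20)(-0.10) = 0.5975
det(I−A) = Σ_j (I−A)_1j·C_1j = (0.95)(0.2775) + (-0.20)(0.2150) + (0.00)(0.2800) = 0.220625
adj(I−A) = Cᵀ =
  [ 0.2775   0.1100   0.0800]
  [ 0.2150   0.5225   0.3800]
  [ 0.2800   0.2700   0.5975]
(I − A)⁻¹ = adj(I−A) / det(I−A) ≈
  [   1.2578     0.4986     0.3626]
  [   0.9745     2.3683     1.7224]
  [   1.2691     1.2238     2.7082]
Δx = (I − A)⁻¹ Δd with Δd having -20 in the Publishing component and 0 elsewhere.
So Δx_1 = L_12 · (-20), where L_12 = adj(I−A)_12 / det(I−A) = 0.1100 / 0.220625.
Δx_1 = 0.1100 × (-20) / 0.220625 = -2.20 / 0.220625 ≈ -9.972.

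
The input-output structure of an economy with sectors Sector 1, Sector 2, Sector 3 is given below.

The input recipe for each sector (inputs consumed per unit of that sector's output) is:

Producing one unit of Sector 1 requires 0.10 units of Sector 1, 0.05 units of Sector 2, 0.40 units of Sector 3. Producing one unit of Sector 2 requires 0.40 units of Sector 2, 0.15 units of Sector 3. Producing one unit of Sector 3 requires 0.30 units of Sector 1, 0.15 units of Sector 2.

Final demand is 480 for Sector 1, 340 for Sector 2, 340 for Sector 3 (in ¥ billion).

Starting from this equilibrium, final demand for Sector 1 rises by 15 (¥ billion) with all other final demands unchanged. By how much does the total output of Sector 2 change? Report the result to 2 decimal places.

Δx_2 = 3.70

I − A =
  [   0.90     0.00    -0.30]
  [  -0.05     0.60    -0.15]
  [  -0.40    -0.15     1.00]
Cofactors of I−A, C_ij = (−1)^(i+j)·(minor ij) (rows/columns in the sector order above):
  C_11 = (0.60)(1.00) − (-0.15)(-0.15) = 0.5775
  C_12 = −[(-0.05)(1.00) − (-0.15)(-0.40)] = 0.1100
  C_13 = (-0.05)(-0.15) − (0.60)(-0.40) = 0.2475
  C_21 = −[(0.00)(1.00) − (-0.30)(-0.15)] = 0.0450
  C_22 = (0.90)(1.00) − (-0.30)(-0.40) = 0.7800
  C_23 = −[(0.90)(-0.15) − (0.00)(-0.40)] = 0.1350
  C_31 = (0.00)(-0.15) − (-0.30)(0.60) = 0.1800
  C_32 = −[(0.90)(-0.15) − (-0.30)(-0.05)] = 0.1500
  C_33 = (0.90)(0.60) − (0.00)(-0.05) = 0.5400
det(I−A) = Σ_j (I−A)_1j·C_1j = (0.90)(0.5775) + (0.00)(0.1100) + (-0.30)(0.2475) = 0.4455
adj(I−A) = Cᵀ =
  [ 0.5775   0.0450   0.1800]
  [ 0.1100   0.7800   0.1500]
  [ 0.2475   0.1350   0.5400]
(I − A)⁻¹ = adj(I−A) / det(I−A) ≈
  [   1.2963     0.1010     0.4040]
  [   0.2469     1.7508     0.3367]
  [   0.5556     0.3030     1.2121]
Δx = (I − A)⁻¹ Δd with Δd having +15 in the Sector 1 component and 0 elsewhere.
So Δx_2 = L_21 · (+15), where L_21 = adj(I−A)_21 / det(I−A) = 0.1100 / 0.4455.
Δx_2 = 0.1100 × (+15) / 0.4455 = 1.65 / 0.4455 ≈ 3.70.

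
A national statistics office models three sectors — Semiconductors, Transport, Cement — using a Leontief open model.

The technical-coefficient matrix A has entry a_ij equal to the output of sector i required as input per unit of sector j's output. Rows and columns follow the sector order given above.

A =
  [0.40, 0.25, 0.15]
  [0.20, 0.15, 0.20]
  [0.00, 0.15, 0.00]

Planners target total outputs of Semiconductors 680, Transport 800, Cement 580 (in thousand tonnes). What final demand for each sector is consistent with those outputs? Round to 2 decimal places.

I − A =
  [   0.60    -0.25    -0.15]
  [  -0.20     0.85    -0.20]
  [   0.00    -0.15     1.00]
d = (I − A) x:
  d_1 = (+0.60)·680 + (-0.25)·800 + (-0.15)·580 = 121.00
  d_2 = (-0.20)·680 + (+0.85)·800 + (-0.20)·580 = 428.00
  d_3 = (+0.00)·680 + (-0.15)·800 + (+1.00)·580 = 460.00

d_1 = 121.00, d_2 = 428.00, d_3 = 460.00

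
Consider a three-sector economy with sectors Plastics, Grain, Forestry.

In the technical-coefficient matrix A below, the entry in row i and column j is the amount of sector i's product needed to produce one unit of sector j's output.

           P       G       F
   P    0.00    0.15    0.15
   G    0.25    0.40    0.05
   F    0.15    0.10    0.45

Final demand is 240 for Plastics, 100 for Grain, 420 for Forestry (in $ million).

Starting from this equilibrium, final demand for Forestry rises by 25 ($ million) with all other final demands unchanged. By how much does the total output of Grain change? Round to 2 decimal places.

Δx_G = 7.65

I − A =
  [   1.00    -0.15    -0.15]
  [  -0.25     0.60    -0.05]
  [  -0.15    -0.10     0.55]
Cofactors of I−A, C_ij = (−1)^(i+j)·(minor ij) (rows/columns in the sector order above):
  C_11 = (0.60)(0.55) − (-0.05)(-0.10) = 0.3250
  C_12 = −[(-0.25)(0.55) − (-0.05)(-0.15)] = 0.1450
  C_13 = (-0.25)(-0.10) − (0.60)(-0.15) = 0.1150
  C_21 = −[(-0.15)(0.55) − (-0.15)(-0.10)] = 0.0975
  C_22 = (1.00)(0.55) − (-0.15)(-0.15) = 0.5275
  C_23 = −[(1.00)(-0.10) − (-0.15)(-0.15)] = 0.1225
  C_31 = (-0.15)(-0.05) − (-0.15)(0.60) = 0.0975
  C_32 = −[(1.00)(-0.05) − (-0.15)(-0.25)] = 0.0875
  C_33 = (1.00)(0.60) − (-0.15)(-0.25) = 0.5625
det(I−A) = Σ_j (I−A)_1j·C_1j = (1.00)(0.3250) + (-0.15)(0.1450) + (-0.15)(0.1150) = 0.2860
adj(I−A) = Cᵀ =
  [ 0.3250   0.0975   0.0975]
  [ 0.1450   0.5275   0.0875]
  [ 0.1150   0.1225   0.5625]
(I − A)⁻¹ = adj(I−A) / det(I−A) ≈
  [   1.1364     0.3409     0.3409]
  [   0.5070     1.8444     0.3059]
  [   0.4021     0.4283     1.9668]
Δx = (I − A)⁻¹ Δd with Δd having +25 in the Forestry component and 0 elsewhere.
So Δx_G = L_GF · (+25), where L_GF = adj(I−A)_GF / det(I−A) = 0.0875 / 0.2860.
Δx_G = 0.0875 × (+25) / 0.2860 = 2.1875 / 0.2860 ≈ 7.65.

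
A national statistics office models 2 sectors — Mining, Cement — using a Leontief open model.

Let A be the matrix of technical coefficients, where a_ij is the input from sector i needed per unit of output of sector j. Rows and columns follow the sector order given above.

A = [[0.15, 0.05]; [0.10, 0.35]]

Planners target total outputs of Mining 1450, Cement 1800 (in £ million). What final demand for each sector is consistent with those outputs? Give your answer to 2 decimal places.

d_M = 1142.50, d_C = 1025.00

I − A =
  [   0.85    -0.05]
  [  -0.10     0.65]
d = (I − A) x:
  d_M = (+0.85)·1450 + (-0.05)·1800 = 1142.50
  d_C = (-0.10)·1450 + (+0.65)·1800 = 1025.00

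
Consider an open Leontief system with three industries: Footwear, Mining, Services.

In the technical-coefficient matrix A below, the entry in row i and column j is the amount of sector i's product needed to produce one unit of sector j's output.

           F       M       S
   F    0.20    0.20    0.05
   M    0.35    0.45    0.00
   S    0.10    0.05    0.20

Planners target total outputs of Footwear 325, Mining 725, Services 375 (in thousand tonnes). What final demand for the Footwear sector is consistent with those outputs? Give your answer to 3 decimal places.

I − A =
  [   0.80    -0.20    -0.05]
  [  -0.35     0.55     0.00]
  [  -0.10    -0.05     0.80]
d = (I − A) x:
  d_F = (+0.80)·325 + (-0.20)·725 + (-0.05)·375 = 96.250
  d_M = (-0.35)·325 + (+0.55)·725 + (+0.00)·375 = 285.000
  d_S = (-0.10)·325 + (-0.05)·725 + (+0.80)·375 = 231.250

d_F = 96.250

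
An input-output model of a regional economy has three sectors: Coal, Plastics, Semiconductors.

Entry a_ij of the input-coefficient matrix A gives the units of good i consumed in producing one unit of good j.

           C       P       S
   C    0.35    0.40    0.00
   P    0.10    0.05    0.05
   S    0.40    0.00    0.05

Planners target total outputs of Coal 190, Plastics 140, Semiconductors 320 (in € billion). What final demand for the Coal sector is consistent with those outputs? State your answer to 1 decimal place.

I − A =
  [   0.65    -0.40     0.00]
  [  -0.10     0.95    -0.05]
  [  -0.40     0.00     0.95]
d = (I − A) x:
  d_C = (+0.65)·190 + (-0.40)·140 + (+0.00)·320 = 67.5
  d_P = (-0.10)·190 + (+0.95)·140 + (-0.05)·320 = 98.0
  d_S = (-0.40)·190 + (+0.00)·140 + (+0.95)·320 = 228.0

d_C = 67.5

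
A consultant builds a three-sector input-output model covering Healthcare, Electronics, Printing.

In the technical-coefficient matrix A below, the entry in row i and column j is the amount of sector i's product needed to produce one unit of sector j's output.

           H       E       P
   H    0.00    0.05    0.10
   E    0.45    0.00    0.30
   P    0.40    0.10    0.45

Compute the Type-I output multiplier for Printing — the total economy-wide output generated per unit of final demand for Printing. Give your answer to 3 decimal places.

I − A =
  [   1.00    -0.05    -0.10]
  [  -0.45     1.00    -0.30]
  [  -0.40    -0.10     0.55]
Cofactors of I−A, C_ij = (−1)^(i+j)·(minor ij) (rows/columns in the sector order above):
  C_11 = (1.00)(0.55) − (-0.30)(-0.10) = 0.5200
  C_12 = −[(-0.45)(0.55) − (-0.30)(-0.40)] = 0.3675
  C_13 = (-0.45)(-0.10) − (1.00)(-0.40) = 0.4450
  C_21 = −[(-0.05)(0.55) − (-0.10)(-0.10)] = 0.0375
  C_22 = (1.00)(0.55) − (-0.10)(-0.40) = 0.5100
  C_23 = −[(1.00)(-0.10) − (-0.05)(-0.40)] = 0.1200
  C_31 = (-0.05)(-0.30) − (-0.10)(1.00) = 0.1150
  C_32 = −[(1.00)(-0.30) − (-0.10)(-0.45)] = 0.3450
  C_33 = (1.00)(1.00) − (-0.05)(-0.45) = 0.9775
det(I−A) = Σ_j (I−A)_1j·C_1j = (1.00)(0.5200) + (-0.05)(0.3675) + (-0.10)(0.4450) = 0.457125
adj(I−A) = Cᵀ =
  [ 0.5200   0.0375   0.1150]
  [ 0.3675   0.5100   0.3450]
  [ 0.4450   0.1200   0.9775]
(I − A)⁻¹ = adj(I−A) / det(I−A) ≈
  [   1.1375     0.0820     0.2516]
  [   0.8039     1.1157     0.7547]
  [   0.9735     0.2625     2.1384]
The output multiplier for sector j is the column-j sum of the Leontief inverse (I − A)⁻¹ = adj(I−A) / det(I−A).
Column P of adj(I−A): (0.1150, 0.3450, 0.9775); det(I−A) = 0.457125.
m_P = (0.1150 + 0.3450 + 0.9775) / 0.457125 = 1.4375 / 0.457125 ≈ 3.145.

m_P = 3.145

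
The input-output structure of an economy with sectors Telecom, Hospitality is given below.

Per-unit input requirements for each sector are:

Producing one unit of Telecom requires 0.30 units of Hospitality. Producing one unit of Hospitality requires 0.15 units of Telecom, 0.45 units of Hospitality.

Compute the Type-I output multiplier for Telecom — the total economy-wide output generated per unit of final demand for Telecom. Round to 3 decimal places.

I − A =
  [   1.00    -0.15]
  [  -0.30     0.55]
det(I−A) = (1.00)(0.55) − (-0.15)(-0.30) = 0.5050
adj(I−A) = [[0.55, 0.15], [0.30, 1.00]]
(I − A)⁻¹ = adj(I−A) / det(I−A) ≈
  [   1.0891     0.2970]
  [   0.5941     1.9802]
The output multiplier for sector j is the column-j sum of the Leontief inverse (I − A)⁻¹ = adj(I−A) / det(I−A).
Column 1 of adj(I−A): (0.55, 0.30); det(I−A) = 0.5050.
m_1 = (0.55 + 0.30) / 0.5050 = 0.85 / 0.5050 ≈ 1.683.

m_1 = 1.683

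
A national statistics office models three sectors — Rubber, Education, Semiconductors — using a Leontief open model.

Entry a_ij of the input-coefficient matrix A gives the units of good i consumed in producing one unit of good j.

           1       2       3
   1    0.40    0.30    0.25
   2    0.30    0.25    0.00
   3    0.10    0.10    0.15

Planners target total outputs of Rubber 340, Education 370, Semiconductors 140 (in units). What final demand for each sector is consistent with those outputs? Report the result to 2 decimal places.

d_1 = 58.00, d_2 = 175.50, d_3 = 48.00

I − A =
  [   0.60    -0.30    -0.25]
  [  -0.30     0.75     0.00]
  [  -0.10    -0.10     0.85]
d = (I − A) x:
  d_1 = (+0.60)·340 + (-0.30)·370 + (-0.25)·140 = 58.00
  d_2 = (-0.30)·340 + (+0.75)·370 + (+0.00)·140 = 175.50
  d_3 = (-0.10)·340 + (-0.10)·370 + (+0.85)·140 = 48.00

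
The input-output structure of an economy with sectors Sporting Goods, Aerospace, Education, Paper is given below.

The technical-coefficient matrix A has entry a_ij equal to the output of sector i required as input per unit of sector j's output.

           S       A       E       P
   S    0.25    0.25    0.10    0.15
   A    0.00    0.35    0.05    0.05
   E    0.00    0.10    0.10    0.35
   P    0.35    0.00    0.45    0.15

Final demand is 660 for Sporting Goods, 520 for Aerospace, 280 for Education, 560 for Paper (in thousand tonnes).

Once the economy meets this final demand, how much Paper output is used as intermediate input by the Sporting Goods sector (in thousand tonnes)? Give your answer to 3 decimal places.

I − A =
  [   0.75    -0.25    -0.10    -0.15]
  [   0.00     0.65    -0.05    -0.05]
  [   0.00    -0.10     0.90    -0.35]
  [  -0.35     0.00    -0.45     0.85]
Compute the cofactors C_ij = (−1)^(i+j)·(3×3 minor ij) of I−A; the adjugate is their transpose:
adj(I−A) = Cᵀ =
  [ 0.388375   0.167125   0.115375   0.125875]
  [ 0.021875   0.396125   0.047875   0.046875]
  [ 0.081375   0.089125   0.375875   0.174375]
  [ 0.203000   0.116000   0.246500   0.435000]
det(I−A) = Σ_j (I−A)_1j·C_1j = (0.75)(0.388375) + (-0.25)(0.021875) + (-0.10)(0.081375) + (-0.15)(0.203000) = 0.247225
(I − A)⁻¹ = adj(I−A) / det(I−A) ≈
  [   1.5709     0.6760     0.4667     0.5092]
  [   0.0885     1.6023     0.1936     0.1896]
  [   0.3292     0.3605     1.5204     0.7053]
  [   0.8211     0.4692     0.9971     1.7595]
First solve x = (I − A)⁻¹ d = adj(I−A)·d / det(I−A); in particular x_S = (0.388375·660 + 0.167125·520 + 0.115375·280 + 0.125875·560) / 0.247225 = 446.0275 / 0.247225 ≈ 1804.13591.
Intermediate flow from P to S: z_PS = a_PS · x_S = 0.35 × 446.0275 / 0.247225 = 156.109625 / 0.247225 ≈ 631.448.

z_PS = 631.448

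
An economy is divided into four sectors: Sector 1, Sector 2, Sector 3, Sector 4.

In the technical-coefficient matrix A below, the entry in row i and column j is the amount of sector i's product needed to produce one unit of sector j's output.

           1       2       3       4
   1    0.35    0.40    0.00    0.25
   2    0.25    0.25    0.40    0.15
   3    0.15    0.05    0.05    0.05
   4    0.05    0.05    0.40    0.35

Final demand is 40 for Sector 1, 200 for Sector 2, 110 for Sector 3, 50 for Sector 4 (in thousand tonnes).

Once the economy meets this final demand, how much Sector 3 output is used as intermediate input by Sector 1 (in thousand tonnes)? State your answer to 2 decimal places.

I − A =
  [   0.65    -0.40     0.00    -0.25]
  [  -0.25     0.75    -0.40    -0.15]
  [  -0.15    -0.05     0.95    -0.05]
  [  -0.05    -0.05    -0.40     0.65]
Compute the cofactors C_ij = (−1)^(i+j)·(3×3 minor ij) of I−A; the adjugate is their transpose:
adj(I−A) = Cᵀ =
  [ 0.424000   0.255875   0.208000   0.238125]
  [ 0.205500   0.361500   0.228000   0.180000]
  [ 0.083000   0.064000   0.231500   0.064500]
  [ 0.099500   0.086875   0.176000   0.331125]
det(I−A) = Σ_j (I−A)_1j·C_1j = (0.65)(0.424000) + (-0.40)(0.205500) + (0.00)(0.083000) + (-0.25)(0.099500) = 0.168525
(I − A)⁻¹ = adj(I−A) / det(I−A) ≈
  [   2.5159     1.5183     1.2342     1.4130]
  [   1.2194     2.1451     1.3529     1.0681]
  [   0.4925     0.3798     1.3737     0.3827]
  [   0.5904     0.5155     1.0444     1.9648]
First solve x = (I − A)⁻¹ d = adj(I−A)·d / det(I−A); in particular x_1 = (0.424000·40 + 0.255875·200 + 0.208000·110 + 0.238125·50) / 0.168525 = 102.92125 / 0.168525 ≈ 610.7180.
Intermediate flow from 3 to 1: z_31 = a_31 · x_1 = 0.15 × 102.92125 / 0.168525 = 15.4381875 / 0.168525 ≈ 91.61.

z_31 = 91.61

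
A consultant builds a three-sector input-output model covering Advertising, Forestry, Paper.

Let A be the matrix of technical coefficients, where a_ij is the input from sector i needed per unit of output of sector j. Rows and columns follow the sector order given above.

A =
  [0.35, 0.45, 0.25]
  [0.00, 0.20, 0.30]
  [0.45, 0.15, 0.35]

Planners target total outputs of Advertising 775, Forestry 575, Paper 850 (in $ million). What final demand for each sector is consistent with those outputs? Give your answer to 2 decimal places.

d_A = 32.50, d_F = 205.00, d_P = 117.50

I − A =
  [   0.65    -0.45    -0.25]
  [   0.00     0.80    -0.30]
  [  -0.45    -0.15     0.65]
d = (I − A) x:
  d_A = (+0.65)·775 + (-0.45)·575 + (-0.25)·850 = 32.50
  d_F = (+0.00)·775 + (+0.80)·575 + (-0.30)·850 = 205.00
  d_P = (-0.45)·775 + (-0.15)·575 + (+0.65)·850 = 117.50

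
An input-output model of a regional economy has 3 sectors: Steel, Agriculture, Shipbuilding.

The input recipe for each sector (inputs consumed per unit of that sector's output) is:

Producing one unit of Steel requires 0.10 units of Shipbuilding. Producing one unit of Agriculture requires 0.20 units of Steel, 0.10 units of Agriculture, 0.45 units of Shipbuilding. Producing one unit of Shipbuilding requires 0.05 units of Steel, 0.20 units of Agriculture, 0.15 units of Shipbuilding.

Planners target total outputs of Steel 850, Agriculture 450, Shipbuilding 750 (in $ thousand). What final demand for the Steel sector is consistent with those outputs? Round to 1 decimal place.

d_1 = 722.5

I − A =
  [   1.00    -0.20    -0.05]
  [   0.00     0.90    -0.20]
  [  -0.10    -0.45     0.85]
d = (I − A) x:
  d_1 = (+1.00)·850 + (-0.20)·450 + (-0.05)·750 = 722.5
  d_2 = (+0.00)·850 + (+0.90)·450 + (-0.20)·750 = 255.0
  d_3 = (-0.10)·850 + (-0.45)·450 + (+0.85)·750 = 350.0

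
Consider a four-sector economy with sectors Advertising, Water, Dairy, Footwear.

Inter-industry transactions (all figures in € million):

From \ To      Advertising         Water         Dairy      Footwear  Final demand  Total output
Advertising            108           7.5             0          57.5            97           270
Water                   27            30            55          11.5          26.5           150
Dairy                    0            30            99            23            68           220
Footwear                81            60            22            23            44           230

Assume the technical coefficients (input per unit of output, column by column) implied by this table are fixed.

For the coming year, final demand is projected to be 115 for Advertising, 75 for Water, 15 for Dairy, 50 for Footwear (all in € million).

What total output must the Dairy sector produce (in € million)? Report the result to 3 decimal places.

x_D = 146.744

Technical coefficients a_ij = z_ij / X_j:
  a_AA = 108/270 = 0.40, a_WA = 27/270 = 0.10, a_DA = 0/270 = 0.00, a_FA = 81/270 = 0.30
  a_AW = 7.5/150 = 0.05, a_WW = 30/150 = 0.20, a_DW = 30/150 = 0.20, a_FW = 60/150 = 0.40
  a_AD = 0/220 = 0.00, a_WD = 55/220 = 0.25, a_DD = 99/220 = 0.45, a_FD = 22/220 = 0.10
  a_AF = 57.5/230 = 0.25, a_WF = 11.5/230 = 0.05, a_DF = 23/230 = 0.10, a_FF = 23/230 = 0.10
I − A =
  [   0.60    -0.05     0.00    -0.25]
  [  -0.10     0.80    -0.25    -0.05]
  [   0.00    -0.20     0.55    -0.10]
  [  -0.30    -0.40    -0.10     0.90]
Compute the cofactors C_ij = (−1)^(i+j)·(3×3 minor ij) of I−A; the adjugate is their transpose:
adj(I−A) = Cᵀ =
  [ 0.321000   0.084250   0.056500   0.100125]
  [ 0.064250   0.249750   0.121750   0.045250]
  [ 0.049000   0.118500   0.344750   0.058500]
  [ 0.141000   0.152250   0.111250   0.231250]
det(I−A) = Σ_j (I−A)_1j·C_1j = (0.60)(0.321000) + (-0.05)(0.064250) + (0.00)(0.049000) + (-0.25)(0.141000) = 0.1541375
(I − A)⁻¹ = adj(I−A) / det(I−A) ≈
  [   2.0826     0.5466     0.3666     0.6496]
  [   0.4168     1.6203     0.7899     0.2936]
  [   0.3179     0.7688     2.2366     0.3795]
  [   0.9148     0.9878     0.7218     1.5003]
x = (I − A)⁻¹ d = adj(I−A)·d / det(I−A), with det(I−A) = 0.1541375:
  x_A = (0.321000·115 + 0.084250·75 + 0.056500·15 + 0.100125·50) / 0.1541375 = 49.0875 / 0.1541375 ≈ 318.466
  x_W = (0.064250·115 + 0.249750·75 + 0.121750·15 + 0.045250·50) / 0.1541375 = 30.20875 / 0.1541375 ≈ 195.986
  x_D = (0.049000·115 + 0.118500·75 + 0.344750·15 + 0.058500·50) / 0.1541375 = 22.61875 / 0.1541375 ≈ 146.744
  x_F = (0.141000·115 + 0.152250·75 + 0.111250·15 + 0.231250·50) / 0.1541375 = 40.865 / 0.1541375 ≈ 265.120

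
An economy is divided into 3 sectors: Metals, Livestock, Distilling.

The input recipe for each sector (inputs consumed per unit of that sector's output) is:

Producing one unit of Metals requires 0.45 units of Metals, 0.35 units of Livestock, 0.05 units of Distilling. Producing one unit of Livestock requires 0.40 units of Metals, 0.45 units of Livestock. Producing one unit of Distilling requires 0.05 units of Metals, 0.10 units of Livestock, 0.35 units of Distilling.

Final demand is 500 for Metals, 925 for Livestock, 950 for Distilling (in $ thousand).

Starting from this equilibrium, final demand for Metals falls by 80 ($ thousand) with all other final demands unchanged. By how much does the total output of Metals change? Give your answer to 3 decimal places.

Δx_M = -279.707

I − A =
  [   0.55    -0.40    -0.05]
  [  -0.35     0.55    -0.10]
  [  -0.05     0.00     0.65]
Cofactors of I−A, C_ij = (−1)^(i+j)·(minor ij) (rows/columns in the sector order above):
  C_11 = (0.55)(0.65) − (-0.10)(0.00) = 0.3575
  C_12 = −[(-0.35)(0.65) − (-0.10)(-0.05)] = 0.2325
  C_13 = (-0.35)(0.00) − (0.55)(-0.05) = 0.0275
  C_21 = −[(-0.40)(0.65) − (-0.05)(0.00)] = 0.2600
  C_22 = (0.55)(0.65) − (-0.05)(-0.05) = 0.3550
  C_23 = −[(0.55)(0.00) − (-0.40)(-0.05)] = 0.0200
  C_31 = (-0.40)(-0.10) − (-0.05)(0.55) = 0.0675
  C_32 = −[(0.55)(-0.10) − (-0.05)(-0.35)] = 0.0725
  C_33 = (0.55)(0.55) − (-0.40)(-0.35) = 0.1625
det(I−A) = Σ_j (I−A)_1j·C_1j = (0.55)(0.3575) + (-0.40)(0.2325) + (-0.05)(0.0275) = 0.10225
adj(I−A) = Cᵀ =
  [ 0.3575   0.2600   0.0675]
  [ 0.2325   0.3550   0.0725]
  [ 0.0275   0.0200   0.1625]
(I − A)⁻¹ = adj(I−A) / det(I−A) ≈
  [   3.4963     2.5428     0.6601]
  [   2.2738     3.4719     0.7090]
  [   0.2689     0.1956     1.5892]
Δx = (I − A)⁻¹ Δd with Δd having -80 in the Metals component and 0 elsewhere.
So Δx_M = L_MM · (-80), where L_MM = adj(I−A)_MM / det(I−A) = 0.3575 / 0.10225.
Δx_M = 0.3575 × (-80) / 0.10225 = -28.60 / 0.10225 ≈ -279.707.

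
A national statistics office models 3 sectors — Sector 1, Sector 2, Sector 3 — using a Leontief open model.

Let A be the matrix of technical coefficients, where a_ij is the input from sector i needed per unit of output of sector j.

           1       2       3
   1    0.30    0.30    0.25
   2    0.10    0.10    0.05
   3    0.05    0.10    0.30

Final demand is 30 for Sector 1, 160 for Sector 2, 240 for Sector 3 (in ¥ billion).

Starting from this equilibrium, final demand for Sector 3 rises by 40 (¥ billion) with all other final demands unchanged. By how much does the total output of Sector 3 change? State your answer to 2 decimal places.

I − A =
  [   0.70    -0.30    -0.25]
  [  -0.10     0.90    -0.05]
  [  -0.05    -0.10     0.70]
Cofactors of I−A, C_ij = (−1)^(i+j)·(minor ij) (rows/columns in the sector order above):
  C_11 = (0.90)(0.70) − (-0.05)(-0.10) = 0.6250
  C_12 = −[(-0.10)(0.70) − (-0.05)(-0.05)] = 0.0725
  C_13 = (-0.10)(-0.10) − (0.90)(-0.05) = 0.0550
  C_21 = −[(-0.30)(0.70) − (-0.25)(-0.10)] = 0.2350
  C_22 = (0.70)(0.70) − (-0.25)(-0.05) = 0.4775
  C_23 = −[(0.70)(-0.10) − (-0.30)(-0.05)] = 0.0850
  C_31 = (-0.30)(-0.05) − (-0.25)(0.90) = 0.2400
  C_32 = −[(0.70)(-0.05) − (-0.25)(-0.10)] = 0.0600
  C_33 = (0.70)(0.90) − (-0.30)(-0.10) = 0.6000
det(I−A) = Σ_j (I−A)_1j·C_1j = (0.70)(0.6250) + (-0.30)(0.0725) + (-0.25)(0.0550) = 0.4020
adj(I−A) = Cᵀ =
  [ 0.6250   0.2350   0.2400]
  [ 0.0725   0.4775   0.0600]
  [ 0.0550   0.0850   0.6000]
(I − A)⁻¹ = adj(I−A) / det(I−A) ≈
  [   1.5547     0.5846     0.5970]
  [   0.1803     1.1878     0.1493]
  [   0.1368     0.2114     1.4925]
Δx = (I − A)⁻¹ Δd with Δd having +40 in the Sector 3 component and 0 elsewhere.
So Δx_3 = L_33 · (+40), where L_33 = adj(I−A)_33 / det(I−A) = 0.6000 / 0.4020.
Δx_3 = 0.6000 × (+40) / 0.4020 = 24.00 / 0.4020 ≈ 59.70.

Δx_3 = 59.70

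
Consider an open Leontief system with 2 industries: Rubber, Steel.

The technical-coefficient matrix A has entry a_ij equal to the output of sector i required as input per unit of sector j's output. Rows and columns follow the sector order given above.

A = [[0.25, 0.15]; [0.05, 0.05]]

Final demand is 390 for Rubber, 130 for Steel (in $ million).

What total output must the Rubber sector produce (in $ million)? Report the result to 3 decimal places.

I − A =
  [   0.75    -0.15]
  [  -0.05     0.95]
det(I−A) = (0.75)(0.95) − (-0.15)(-0.05) = 0.7050
adj(I−A) = [[0.95, 0.15], [0.05, 0.75]]
(I − A)⁻¹ = adj(I−A) / det(I−A) ≈
  [   1.3475     0.2128]
  [   0.0709     1.0638]
x = (I − A)⁻¹ d = adj(I−A)·d / det(I−A), with det(I−A) = 0.7050:
  x_R = (0.95·390 + 0.15·130) / 0.7050 = 390.00 / 0.7050 ≈ 553.191
  x_S = (0.05·390 + 0.75·130) / 0.7050 = 117.00 / 0.7050 ≈ 165.957

x_R = 553.191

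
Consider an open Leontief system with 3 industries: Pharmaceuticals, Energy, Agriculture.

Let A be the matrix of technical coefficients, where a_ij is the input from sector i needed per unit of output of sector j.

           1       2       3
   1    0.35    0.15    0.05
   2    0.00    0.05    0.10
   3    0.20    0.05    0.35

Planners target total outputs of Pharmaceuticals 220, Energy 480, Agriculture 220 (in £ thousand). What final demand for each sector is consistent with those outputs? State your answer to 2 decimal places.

I − A =
  [   0.65    -0.15    -0.05]
  [   0.00     0.95    -0.10]
  [  -0.20    -0.05     0.65]
d = (I − A) x:
  d_1 = (+0.65)·220 + (-0.15)·480 + (-0.05)·220 = 60.00
  d_2 = (+0.00)·220 + (+0.95)·480 + (-0.10)·220 = 434.00
  d_3 = (-0.20)·220 + (-0.05)·480 + (+0.65)·220 = 75.00

d_1 = 60.00, d_2 = 434.00, d_3 = 75.00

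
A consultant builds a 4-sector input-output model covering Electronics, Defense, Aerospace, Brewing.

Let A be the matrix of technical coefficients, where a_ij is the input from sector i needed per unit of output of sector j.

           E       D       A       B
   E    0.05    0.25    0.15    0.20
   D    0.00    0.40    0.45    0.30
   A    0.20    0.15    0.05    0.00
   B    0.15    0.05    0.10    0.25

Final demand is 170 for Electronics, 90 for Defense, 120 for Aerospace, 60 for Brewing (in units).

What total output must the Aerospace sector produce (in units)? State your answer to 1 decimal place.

I − A =
  [   0.95    -0.25    -0.15    -0.20]
  [   0.00     0.60    -0.45    -0.30]
  [  -0.20    -0.15     0.95     0.00]
  [  -0.15    -0.05    -0.10     0.75]
Compute the cofactors C_ij = (−1)^(i+j)·(3×3 minor ij) of I−A; the adjugate is their transpose:
adj(I−A) = Cᵀ =
  [ 0.358125   0.207500   0.173625   0.178500]
  [ 0.116250   0.621875   0.342375   0.279750]
  [ 0.093750   0.141875   0.384000   0.081750]
  [ 0.091875   0.101875   0.108750   0.436875]
det(I−A) = Σ_j (I−A)_1j·C_1j = (0.95)(0.358125) + (-0.25)(0.116250) + (-0.15)(0.093750) + (-0.20)(0.091875) = 0.27871875
(I − A)⁻¹ = adj(I−A) / det(I−A) ≈
  [   1.2849     0.7445     0.6229     0.6404]
  [   0.4171     2.2312     1.2284     1.0037]
  [   0.3364     0.5090     1.3777     0.2933]
  [   0.3296     0.3655     0.3902     1.5674]
x = (I − A)⁻¹ d = adj(I−A)·d / det(I−A), with det(I−A) = 0.27871875:
  x_E = (0.358125·170 + 0.207500·90 + 0.173625·120 + 0.178500·60) / 0.27871875 = 111.10125 / 0.27871875 ≈ 398.6
  x_D = (0.116250·170 + 0.621875·90 + 0.342375·120 + 0.279750·60) / 0.27871875 = 133.60125 / 0.27871875 ≈ 479.3
  x_A = (0.093750·170 + 0.141875·90 + 0.384000·120 + 0.081750·60) / 0.27871875 = 79.69125 / 0.27871875 ≈ 285.9
  x_B = (0.091875·170 + 0.101875·90 + 0.108750·120 + 0.436875·60) / 0.27871875 = 64.05 / 0.27871875 ≈ 229.8

x_A = 285.9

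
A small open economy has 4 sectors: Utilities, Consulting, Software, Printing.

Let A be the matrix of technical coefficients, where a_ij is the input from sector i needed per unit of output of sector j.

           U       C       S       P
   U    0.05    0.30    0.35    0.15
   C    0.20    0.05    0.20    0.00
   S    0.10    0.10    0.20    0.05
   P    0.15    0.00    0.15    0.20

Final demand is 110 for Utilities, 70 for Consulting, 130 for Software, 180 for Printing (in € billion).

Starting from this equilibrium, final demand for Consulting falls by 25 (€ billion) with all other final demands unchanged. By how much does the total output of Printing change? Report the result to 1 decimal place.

I − A =
  [   0.95    -0.30    -0.35    -0.15]
  [  -0.20     0.95    -0.20     0.00]
  [  -0.10    -0.10     0.80    -0.05]
  [  -0.15     0.00    -0.15     0.80]
Compute the cofactors C_ij = (−1)^(i+j)·(3×3 minor ij) of I−A; the adjugate is their transpose:
adj(I−A) = Cᵀ =
  [ 0.584875   0.220000   0.335375   0.130625]
  [ 0.144000   0.550000   0.208000   0.040000]
  [ 0.099125   0.100000   0.652625   0.059375]
  [ 0.128250   0.060000   0.185250   0.608750]
det(I−A) = Σ_j (I−A)_1j·C_1j = (0.95)(0.584875) + (-0.30)(0.144000) + (-0.35)(0.099125) + (-0.15)(0.128250) = 0.4585
(I − A)⁻¹ = adj(I−A) / det(I−A) ≈
  [   1.2756     0.4798     0.7315     0.2849]
  [   0.3141     1.1996     0.4537     0.0872]
  [   0.2162     0.2181     1.4234     0.1295]
  [   0.2797     0.1309     0.4040     1.3277]
Δx = (I − A)⁻¹ Δd with Δd having -25 in the Consulting component and 0 elsewhere.
So Δx_P = L_PC · (-25), where L_PC = adj(I−A)_PC / det(I−A) = 0.060000 / 0.4585.
Δx_P = 0.060000 × (-25) / 0.4585 = -1.50 / 0.4585 ≈ -3.3.

Δx_P = -3.3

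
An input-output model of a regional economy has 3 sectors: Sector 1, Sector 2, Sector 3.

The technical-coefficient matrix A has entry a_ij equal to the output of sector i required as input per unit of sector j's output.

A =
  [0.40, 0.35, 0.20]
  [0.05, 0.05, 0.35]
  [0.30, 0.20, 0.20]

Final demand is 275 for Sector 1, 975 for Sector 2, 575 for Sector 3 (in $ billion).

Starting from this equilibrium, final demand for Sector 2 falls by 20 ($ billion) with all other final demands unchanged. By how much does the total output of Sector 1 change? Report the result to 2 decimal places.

I − A =
  [   0.60    -0.35    -0.20]
  [  -0.05     0.95    -0.35]
  [  -0.30    -0.20     0.80]
Cofactors of I−A, C_ij = (−1)^(i+j)·(minor ij) (rows/columns in the sector order above):
  C_11 = (0.95)(0.80) − (-0.35)(-0.20) = 0.6900
  C_12 = −[(-0.05)(0.80) − (-0.35)(-0.30)] = 0.1450
  C_13 = (-0.05)(-0.20) − (0.95)(-0.30) = 0.2950
  C_21 = −[(-0.35)(0.80) − (-0.20)(-0.20)] = 0.3200
  C_22 = (0.60)(0.80) − (-0.20)(-0.30) = 0.4200
  C_23 = −[(0.60)(-0.20) − (-0.35)(-0.30)] = 0.2250
  C_31 = (-0.35)(-0.35) − (-0.20)(0.95) = 0.3125
  C_32 = −[(0.60)(-0.35) − (-0.20)(-0.05)] = 0.2200
  C_33 = (0.60)(0.95) − (-0.35)(-0.05) = 0.5525
det(I−A) = Σ_j (I−A)_1j·C_1j = (0.60)(0.6900) + (-0.35)(0.1450) + (-0.20)(0.2950) = 0.30425
adj(I−A) = Cᵀ =
  [ 0.6900   0.3200   0.3125]
  [ 0.1450   0.4200   0.2200]
  [ 0.2950   0.2250   0.5525]
(I − A)⁻¹ = adj(I−A) / det(I−A) ≈
  [   2.2679     1.0518     1.0271]
  [   0.4766     1.3804     0.7231]
  [   0.9696     0.7395     1.8159]
Δx = (I − A)⁻¹ Δd with Δd having -20 in the Sector 2 component and 0 elsewhere.
So Δx_1 = L_12 · (-20), where L_12 = adj(I−A)_12 / det(I−A) = 0.3200 / 0.30425.
Δx_1 = 0.3200 × (-20) / 0.30425 = -6.40 / 0.30425 ≈ -21.04.

Δx_1 = -21.04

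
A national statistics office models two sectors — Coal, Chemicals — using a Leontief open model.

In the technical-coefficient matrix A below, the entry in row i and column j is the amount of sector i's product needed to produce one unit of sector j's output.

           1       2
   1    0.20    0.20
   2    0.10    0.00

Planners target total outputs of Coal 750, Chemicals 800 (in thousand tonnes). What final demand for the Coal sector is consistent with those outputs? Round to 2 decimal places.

I − A =
  [   0.80    -0.20]
  [  -0.10     1.00]
d = (I − A) x:
  d_1 = (+0.80)·750 + (-0.20)·800 = 440.00
  d_2 = (-0.10)·750 + (+1.00)·800 = 725.00

d_1 = 440.00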